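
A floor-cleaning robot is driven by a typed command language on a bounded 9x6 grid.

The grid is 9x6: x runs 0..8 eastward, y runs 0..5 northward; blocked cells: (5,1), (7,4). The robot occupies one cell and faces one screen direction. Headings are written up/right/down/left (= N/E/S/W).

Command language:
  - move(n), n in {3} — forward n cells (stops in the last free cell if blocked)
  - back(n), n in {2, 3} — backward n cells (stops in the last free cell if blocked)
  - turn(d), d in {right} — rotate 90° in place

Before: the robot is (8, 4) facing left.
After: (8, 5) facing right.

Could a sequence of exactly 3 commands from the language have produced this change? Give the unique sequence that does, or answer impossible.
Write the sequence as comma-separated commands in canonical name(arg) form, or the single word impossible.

key: position moved to (8,5) AND the heading swung to E — translation plus rotation needed
begin: (8, 4) facing left
[1] after turn(right): (8, 4) facing up
[2] after move(3): (8, 5) facing up
[3] after turn(right): (8, 5) facing right
all 64 alternatives checked — unique.

turn(right), move(3), turn(right)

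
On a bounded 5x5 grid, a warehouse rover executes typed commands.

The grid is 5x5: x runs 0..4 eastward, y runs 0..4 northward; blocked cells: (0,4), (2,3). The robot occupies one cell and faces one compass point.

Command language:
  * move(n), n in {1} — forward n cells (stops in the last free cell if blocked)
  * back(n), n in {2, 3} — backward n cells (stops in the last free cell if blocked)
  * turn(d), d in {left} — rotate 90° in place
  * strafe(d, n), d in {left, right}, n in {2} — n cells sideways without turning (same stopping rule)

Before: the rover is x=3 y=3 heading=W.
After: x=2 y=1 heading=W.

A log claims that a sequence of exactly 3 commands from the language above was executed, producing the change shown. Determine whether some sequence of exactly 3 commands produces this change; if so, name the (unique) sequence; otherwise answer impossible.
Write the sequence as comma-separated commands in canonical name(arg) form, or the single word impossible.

move(1), strafe(left, 2), move(1)

key: the first move(1) is stopped early by the blocked cell at (2,3)
from: x=3 y=3 heading=W
t=1 move(1) ⇒ x=3 y=3 heading=W
t=2 strafe(left, 2) ⇒ x=3 y=1 heading=W
t=3 move(1) ⇒ x=2 y=1 heading=W
all 216 alternatives checked — unique.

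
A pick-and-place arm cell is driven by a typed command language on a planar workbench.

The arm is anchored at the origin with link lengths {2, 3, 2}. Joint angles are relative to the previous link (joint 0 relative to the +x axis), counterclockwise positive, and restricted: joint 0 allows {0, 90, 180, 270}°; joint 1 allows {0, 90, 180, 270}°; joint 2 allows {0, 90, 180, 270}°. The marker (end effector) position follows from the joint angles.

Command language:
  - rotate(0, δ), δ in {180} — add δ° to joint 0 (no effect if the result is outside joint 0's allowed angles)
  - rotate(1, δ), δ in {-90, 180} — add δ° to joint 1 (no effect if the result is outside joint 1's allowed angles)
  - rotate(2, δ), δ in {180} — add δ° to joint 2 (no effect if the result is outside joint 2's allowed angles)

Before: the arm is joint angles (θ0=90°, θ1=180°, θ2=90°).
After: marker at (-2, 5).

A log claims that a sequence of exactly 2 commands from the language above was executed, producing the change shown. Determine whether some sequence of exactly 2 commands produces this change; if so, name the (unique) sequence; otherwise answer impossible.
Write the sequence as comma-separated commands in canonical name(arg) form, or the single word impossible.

rotate(1, -90), rotate(1, -90)

t0: joint angles (θ0=90°, θ1=180°, θ2=90°)
t=1 rotate(1, -90) ⇒ joint angles (θ0=90°, θ1=90°, θ2=90°)
t=2 rotate(1, -90) ⇒ joint angles (θ0=90°, θ1=0°, θ2=90°)
no rival 2-sequence matches.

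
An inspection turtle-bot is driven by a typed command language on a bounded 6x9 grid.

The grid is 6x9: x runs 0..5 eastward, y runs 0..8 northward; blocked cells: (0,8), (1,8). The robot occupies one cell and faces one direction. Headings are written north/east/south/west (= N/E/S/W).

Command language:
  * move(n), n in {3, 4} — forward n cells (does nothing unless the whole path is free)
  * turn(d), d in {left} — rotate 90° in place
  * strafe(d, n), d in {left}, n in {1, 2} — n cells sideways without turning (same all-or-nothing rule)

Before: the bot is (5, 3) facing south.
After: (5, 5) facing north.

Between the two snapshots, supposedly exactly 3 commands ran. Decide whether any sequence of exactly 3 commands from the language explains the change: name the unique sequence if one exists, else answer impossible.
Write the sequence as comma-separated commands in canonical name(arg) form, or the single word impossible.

key: cell and facing (now N) both changed — the 3 commands mix motion and turning
initial: (5, 3) facing south
1. turn(left) → (5, 3) facing east
2. strafe(left, 2) → (5, 5) facing east
3. turn(left) → (5, 5) facing north
all 125 alternatives checked — unique.

turn(left), strafe(left, 2), turn(left)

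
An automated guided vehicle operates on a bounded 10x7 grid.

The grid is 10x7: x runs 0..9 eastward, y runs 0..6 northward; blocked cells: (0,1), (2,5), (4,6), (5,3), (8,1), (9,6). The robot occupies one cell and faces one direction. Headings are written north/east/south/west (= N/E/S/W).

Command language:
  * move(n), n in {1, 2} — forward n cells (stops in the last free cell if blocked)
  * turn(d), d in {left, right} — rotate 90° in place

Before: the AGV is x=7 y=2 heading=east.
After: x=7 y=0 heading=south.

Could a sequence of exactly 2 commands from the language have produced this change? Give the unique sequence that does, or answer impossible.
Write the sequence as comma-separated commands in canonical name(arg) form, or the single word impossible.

turn(right), move(2)

key: running move(2) before turn(right) would end elsewhere — order is forced
t0: x=7 y=2 heading=east
1. turn(right) → x=7 y=2 heading=south
2. move(2) → x=7 y=0 heading=south
no rival 2-sequence matches.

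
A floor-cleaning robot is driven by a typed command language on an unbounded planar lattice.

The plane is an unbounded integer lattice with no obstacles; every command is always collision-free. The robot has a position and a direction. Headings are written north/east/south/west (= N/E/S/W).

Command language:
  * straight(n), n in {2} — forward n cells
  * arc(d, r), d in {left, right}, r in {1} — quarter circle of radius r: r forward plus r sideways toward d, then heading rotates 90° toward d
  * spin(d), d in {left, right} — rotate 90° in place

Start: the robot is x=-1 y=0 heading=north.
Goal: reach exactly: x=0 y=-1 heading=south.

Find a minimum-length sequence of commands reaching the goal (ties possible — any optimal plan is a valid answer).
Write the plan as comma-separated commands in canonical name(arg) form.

spin(right), arc(right, 1)

t0: x=-1 y=0 heading=north
step 1 (spin(right)): x=-1 y=0 heading=east
step 2 (arc(right, 1)): x=0 y=-1 heading=south
minimal: 2 command(s), checked below 2.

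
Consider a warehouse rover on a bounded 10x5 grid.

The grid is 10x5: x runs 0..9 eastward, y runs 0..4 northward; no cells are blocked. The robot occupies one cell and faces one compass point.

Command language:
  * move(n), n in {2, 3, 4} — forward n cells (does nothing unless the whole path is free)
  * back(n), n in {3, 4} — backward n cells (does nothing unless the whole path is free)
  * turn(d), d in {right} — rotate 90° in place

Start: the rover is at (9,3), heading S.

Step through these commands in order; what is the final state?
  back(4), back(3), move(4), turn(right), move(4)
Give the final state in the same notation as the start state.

at (5,3), heading W

initial: at (9,3), heading S
[1] after back(4): at (9,3), heading S
[2] after back(3): at (9,3), heading S
[3] after move(4): at (9,3), heading S
[4] after turn(right): at (9,3), heading W
[5] after move(4): at (5,3), heading W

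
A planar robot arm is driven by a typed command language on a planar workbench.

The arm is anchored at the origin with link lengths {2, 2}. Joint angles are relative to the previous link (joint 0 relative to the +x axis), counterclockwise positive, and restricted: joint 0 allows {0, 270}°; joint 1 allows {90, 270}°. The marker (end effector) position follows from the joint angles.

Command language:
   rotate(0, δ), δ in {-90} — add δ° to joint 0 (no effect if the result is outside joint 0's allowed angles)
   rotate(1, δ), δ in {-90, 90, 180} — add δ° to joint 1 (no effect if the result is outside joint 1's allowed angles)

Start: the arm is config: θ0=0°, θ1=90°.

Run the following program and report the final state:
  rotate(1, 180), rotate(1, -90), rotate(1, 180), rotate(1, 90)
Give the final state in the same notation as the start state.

config: θ0=0°, θ1=90°

from: config: θ0=0°, θ1=90°
[1] after rotate(1, 180): config: θ0=0°, θ1=270°
[2] after rotate(1, -90): config: θ0=0°, θ1=270°
[3] after rotate(1, 180): config: θ0=0°, θ1=90°
[4] after rotate(1, 90): config: θ0=0°, θ1=90°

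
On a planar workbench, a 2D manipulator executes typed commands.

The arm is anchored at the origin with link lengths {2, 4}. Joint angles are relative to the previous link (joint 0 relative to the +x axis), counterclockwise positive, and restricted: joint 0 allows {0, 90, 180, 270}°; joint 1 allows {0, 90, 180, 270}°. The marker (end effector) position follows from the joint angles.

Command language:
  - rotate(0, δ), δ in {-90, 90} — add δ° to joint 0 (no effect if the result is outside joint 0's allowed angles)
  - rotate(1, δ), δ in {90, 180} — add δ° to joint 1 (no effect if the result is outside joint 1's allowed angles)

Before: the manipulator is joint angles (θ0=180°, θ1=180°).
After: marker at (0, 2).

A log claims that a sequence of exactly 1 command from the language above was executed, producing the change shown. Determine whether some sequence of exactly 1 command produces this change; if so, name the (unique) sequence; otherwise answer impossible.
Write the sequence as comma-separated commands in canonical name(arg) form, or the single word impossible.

rotate(0, 90)

from: joint angles (θ0=180°, θ1=180°)
[1] after rotate(0, 90): joint angles (θ0=270°, θ1=180°)
no other 1-command option fits: unique.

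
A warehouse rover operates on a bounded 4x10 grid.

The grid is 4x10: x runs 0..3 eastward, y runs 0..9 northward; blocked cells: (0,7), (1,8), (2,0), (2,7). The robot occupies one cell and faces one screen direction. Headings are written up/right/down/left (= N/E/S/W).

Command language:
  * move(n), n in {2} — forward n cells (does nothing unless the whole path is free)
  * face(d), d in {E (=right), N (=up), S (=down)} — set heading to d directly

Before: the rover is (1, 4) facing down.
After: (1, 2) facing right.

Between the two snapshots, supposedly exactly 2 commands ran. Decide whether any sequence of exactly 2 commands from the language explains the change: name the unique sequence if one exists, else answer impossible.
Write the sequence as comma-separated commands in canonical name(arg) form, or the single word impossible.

key: cell and facing (now E) both changed — the 2 commands mix motion and turning
initial: (1, 4) facing down
t=1 move(2) ⇒ (1, 2) facing down
t=2 face(E) ⇒ (1, 2) facing right
uniquely the one of 16 2-step routes that fits.

move(2), face(E)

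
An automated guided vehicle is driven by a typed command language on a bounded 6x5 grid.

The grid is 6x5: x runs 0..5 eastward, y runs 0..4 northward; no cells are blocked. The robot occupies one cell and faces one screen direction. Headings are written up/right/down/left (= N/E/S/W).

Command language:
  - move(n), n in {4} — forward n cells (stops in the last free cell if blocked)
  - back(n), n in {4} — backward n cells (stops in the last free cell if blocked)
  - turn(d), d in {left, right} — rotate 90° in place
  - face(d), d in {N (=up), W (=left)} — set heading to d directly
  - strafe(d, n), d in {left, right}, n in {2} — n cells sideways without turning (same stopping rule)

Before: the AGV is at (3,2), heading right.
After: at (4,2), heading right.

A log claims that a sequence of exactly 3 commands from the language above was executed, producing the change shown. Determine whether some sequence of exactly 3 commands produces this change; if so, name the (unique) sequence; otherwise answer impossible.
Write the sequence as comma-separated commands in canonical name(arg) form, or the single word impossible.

back(4), back(4), move(4)

key: the first back(4) runs into the grid edge before its full distance
t0: at (3,2), heading right
step 1 (back(4)): at (0,2), heading right
step 2 (back(4)): at (0,2), heading right
step 3 (move(4)): at (4,2), heading right
no other 3-command option fits: unique.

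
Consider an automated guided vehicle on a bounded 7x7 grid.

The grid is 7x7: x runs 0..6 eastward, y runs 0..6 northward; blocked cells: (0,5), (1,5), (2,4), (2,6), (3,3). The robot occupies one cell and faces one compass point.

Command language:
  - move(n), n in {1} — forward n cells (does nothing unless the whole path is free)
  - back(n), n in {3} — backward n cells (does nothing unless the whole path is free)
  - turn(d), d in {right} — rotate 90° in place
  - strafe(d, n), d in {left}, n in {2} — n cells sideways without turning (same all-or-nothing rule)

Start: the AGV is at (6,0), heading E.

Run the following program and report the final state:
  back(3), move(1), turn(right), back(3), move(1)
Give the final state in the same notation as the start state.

begin: at (6,0), heading E
[1] after back(3): at (3,0), heading E
[2] after move(1): at (4,0), heading E
[3] after turn(right): at (4,0), heading S
[4] after back(3): at (4,3), heading S
[5] after move(1): at (4,2), heading S

at (4,2), heading S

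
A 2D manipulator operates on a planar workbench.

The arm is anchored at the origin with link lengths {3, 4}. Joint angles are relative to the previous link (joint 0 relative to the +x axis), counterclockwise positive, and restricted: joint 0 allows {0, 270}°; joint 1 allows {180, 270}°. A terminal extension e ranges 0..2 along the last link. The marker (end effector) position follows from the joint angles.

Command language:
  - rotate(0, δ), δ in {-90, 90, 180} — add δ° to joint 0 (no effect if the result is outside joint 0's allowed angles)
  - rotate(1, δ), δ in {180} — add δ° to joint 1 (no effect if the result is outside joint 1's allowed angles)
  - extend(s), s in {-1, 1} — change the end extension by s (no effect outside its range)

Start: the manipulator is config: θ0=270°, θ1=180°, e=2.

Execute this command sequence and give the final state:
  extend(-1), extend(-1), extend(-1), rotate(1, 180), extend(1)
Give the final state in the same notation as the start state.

config: θ0=270°, θ1=180°, e=1

t0: config: θ0=270°, θ1=180°, e=2
1. extend(-1) → config: θ0=270°, θ1=180°, e=1
2. extend(-1) → config: θ0=270°, θ1=180°, e=0
3. extend(-1) → config: θ0=270°, θ1=180°, e=0
4. rotate(1, 180) → config: θ0=270°, θ1=180°, e=0
5. extend(1) → config: θ0=270°, θ1=180°, e=1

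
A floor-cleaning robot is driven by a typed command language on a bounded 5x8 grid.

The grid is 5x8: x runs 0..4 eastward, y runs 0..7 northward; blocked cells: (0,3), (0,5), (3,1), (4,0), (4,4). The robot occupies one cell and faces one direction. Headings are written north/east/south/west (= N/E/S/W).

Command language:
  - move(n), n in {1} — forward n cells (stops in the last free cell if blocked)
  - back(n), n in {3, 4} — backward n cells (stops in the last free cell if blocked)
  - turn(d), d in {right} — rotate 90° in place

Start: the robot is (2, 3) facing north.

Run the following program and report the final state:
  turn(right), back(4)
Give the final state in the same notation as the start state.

(1, 3) facing east

start: (2, 3) facing north
step 1 (turn(right)): (2, 3) facing east
step 2 (back(4)): (1, 3) facing east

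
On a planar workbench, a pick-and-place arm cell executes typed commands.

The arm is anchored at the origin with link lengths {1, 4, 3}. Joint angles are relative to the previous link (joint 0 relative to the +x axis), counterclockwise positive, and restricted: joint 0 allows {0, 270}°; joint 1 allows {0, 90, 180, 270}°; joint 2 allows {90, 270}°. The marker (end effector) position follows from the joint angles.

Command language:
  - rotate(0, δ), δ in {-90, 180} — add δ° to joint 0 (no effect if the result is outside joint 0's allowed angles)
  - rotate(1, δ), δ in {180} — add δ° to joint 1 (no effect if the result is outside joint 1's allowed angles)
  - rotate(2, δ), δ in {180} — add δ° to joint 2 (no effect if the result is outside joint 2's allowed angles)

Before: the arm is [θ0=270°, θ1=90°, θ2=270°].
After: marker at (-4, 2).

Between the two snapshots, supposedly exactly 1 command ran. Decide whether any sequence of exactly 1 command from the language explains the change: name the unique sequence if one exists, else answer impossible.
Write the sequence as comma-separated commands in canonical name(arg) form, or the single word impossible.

rotate(1, 180)

begin: [θ0=270°, θ1=90°, θ2=270°]
t=1 rotate(1, 180) ⇒ [θ0=270°, θ1=270°, θ2=270°]
uniquely the one of 4 1-step routes that fits.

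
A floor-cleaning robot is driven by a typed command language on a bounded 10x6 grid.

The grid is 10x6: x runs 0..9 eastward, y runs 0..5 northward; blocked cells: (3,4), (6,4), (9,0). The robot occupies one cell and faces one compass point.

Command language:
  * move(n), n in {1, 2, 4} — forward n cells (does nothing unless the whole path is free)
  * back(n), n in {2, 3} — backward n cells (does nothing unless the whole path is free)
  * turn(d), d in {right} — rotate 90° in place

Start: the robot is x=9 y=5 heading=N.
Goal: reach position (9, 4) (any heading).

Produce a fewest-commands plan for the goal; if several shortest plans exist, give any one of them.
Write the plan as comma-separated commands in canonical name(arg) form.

from: x=9 y=5 heading=N
1. back(3) → x=9 y=2 heading=N
2. move(2) → x=9 y=4 heading=N
minimal: 2 command(s), checked below 2.

back(3), move(2)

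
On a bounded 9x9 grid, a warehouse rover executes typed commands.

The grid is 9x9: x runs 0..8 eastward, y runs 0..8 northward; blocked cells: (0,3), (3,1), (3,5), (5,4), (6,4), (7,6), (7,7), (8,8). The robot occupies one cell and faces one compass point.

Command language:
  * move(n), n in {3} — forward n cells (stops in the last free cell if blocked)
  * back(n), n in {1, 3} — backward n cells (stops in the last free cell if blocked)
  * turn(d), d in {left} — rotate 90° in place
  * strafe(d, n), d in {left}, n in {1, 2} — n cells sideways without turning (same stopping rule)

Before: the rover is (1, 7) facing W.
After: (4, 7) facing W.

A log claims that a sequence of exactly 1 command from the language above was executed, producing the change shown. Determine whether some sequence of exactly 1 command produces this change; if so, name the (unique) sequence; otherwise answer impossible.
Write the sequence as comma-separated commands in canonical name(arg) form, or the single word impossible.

key: still facing W — the one step turns nothing
initial: (1, 7) facing W
t=1 back(3) ⇒ (4, 7) facing W
all 6 alternatives checked — unique.

back(3)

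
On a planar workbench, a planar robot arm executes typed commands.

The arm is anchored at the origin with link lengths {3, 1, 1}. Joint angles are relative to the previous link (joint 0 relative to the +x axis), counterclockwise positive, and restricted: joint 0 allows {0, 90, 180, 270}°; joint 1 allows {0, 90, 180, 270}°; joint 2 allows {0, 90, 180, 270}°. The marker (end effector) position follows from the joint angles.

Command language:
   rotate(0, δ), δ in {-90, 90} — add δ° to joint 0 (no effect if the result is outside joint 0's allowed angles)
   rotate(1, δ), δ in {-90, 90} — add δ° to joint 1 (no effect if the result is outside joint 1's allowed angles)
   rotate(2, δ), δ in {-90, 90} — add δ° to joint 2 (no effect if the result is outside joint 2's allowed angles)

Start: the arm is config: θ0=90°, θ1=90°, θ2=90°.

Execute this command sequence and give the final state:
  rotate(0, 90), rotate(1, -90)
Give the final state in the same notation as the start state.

initial: config: θ0=90°, θ1=90°, θ2=90°
1. rotate(0, 90) → config: θ0=180°, θ1=90°, θ2=90°
2. rotate(1, -90) → config: θ0=180°, θ1=0°, θ2=90°

config: θ0=180°, θ1=0°, θ2=90°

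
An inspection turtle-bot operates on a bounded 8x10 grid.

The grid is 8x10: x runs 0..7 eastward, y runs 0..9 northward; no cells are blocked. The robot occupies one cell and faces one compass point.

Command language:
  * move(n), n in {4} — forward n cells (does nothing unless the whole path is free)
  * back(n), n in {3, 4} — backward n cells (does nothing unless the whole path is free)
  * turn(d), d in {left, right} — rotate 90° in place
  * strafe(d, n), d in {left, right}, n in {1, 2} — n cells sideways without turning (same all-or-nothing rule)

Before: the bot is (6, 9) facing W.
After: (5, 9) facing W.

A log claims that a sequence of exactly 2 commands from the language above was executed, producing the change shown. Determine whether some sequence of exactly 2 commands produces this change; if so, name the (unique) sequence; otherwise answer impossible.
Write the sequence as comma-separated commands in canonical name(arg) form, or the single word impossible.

key: running back(3) before move(4) would end elsewhere — order is forced
t0: (6, 9) facing W
[1] after move(4): (2, 9) facing W
[2] after back(3): (5, 9) facing W
no other 2-command option fits: unique.

move(4), back(3)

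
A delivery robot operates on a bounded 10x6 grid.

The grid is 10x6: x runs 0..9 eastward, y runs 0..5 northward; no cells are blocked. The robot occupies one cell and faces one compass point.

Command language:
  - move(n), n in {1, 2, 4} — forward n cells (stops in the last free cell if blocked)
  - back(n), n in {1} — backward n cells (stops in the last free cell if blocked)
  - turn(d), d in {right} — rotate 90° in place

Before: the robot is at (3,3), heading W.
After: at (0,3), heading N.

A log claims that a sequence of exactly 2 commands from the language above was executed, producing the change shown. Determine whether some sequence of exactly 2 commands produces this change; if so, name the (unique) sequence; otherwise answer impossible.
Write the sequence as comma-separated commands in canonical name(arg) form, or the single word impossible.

move(4), turn(right)

key: running turn(right) before move(4) would end elsewhere — order is forced
from: at (3,3), heading W
t=1 move(4) ⇒ at (0,3), heading W
t=2 turn(right) ⇒ at (0,3), heading N
all 25 alternatives checked — unique.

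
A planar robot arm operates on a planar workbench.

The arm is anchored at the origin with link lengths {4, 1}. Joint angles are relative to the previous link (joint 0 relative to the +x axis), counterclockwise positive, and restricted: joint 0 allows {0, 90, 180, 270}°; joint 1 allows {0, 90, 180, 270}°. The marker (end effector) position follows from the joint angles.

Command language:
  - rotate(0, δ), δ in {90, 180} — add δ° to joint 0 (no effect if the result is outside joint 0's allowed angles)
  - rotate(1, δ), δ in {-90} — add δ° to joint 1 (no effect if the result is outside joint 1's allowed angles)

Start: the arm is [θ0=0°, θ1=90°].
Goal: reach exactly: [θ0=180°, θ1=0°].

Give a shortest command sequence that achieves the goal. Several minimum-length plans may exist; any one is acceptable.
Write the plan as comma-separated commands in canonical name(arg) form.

start: [θ0=0°, θ1=90°]
step 1 (rotate(1, -90)): [θ0=0°, θ1=0°]
step 2 (rotate(0, 180)): [θ0=180°, θ1=0°]
minimal: 2 command(s), checked below 2.

rotate(1, -90), rotate(0, 180)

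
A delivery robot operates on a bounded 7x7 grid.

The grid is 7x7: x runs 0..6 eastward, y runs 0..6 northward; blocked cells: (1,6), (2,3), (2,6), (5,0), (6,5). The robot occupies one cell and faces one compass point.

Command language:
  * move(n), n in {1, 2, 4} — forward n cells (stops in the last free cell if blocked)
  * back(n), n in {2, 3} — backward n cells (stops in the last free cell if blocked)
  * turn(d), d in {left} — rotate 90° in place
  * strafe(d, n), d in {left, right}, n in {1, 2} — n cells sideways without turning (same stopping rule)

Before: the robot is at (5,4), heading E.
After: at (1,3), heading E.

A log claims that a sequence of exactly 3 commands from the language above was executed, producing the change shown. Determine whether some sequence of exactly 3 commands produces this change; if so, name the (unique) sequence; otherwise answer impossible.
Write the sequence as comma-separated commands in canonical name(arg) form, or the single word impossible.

back(2), back(2), strafe(right, 1)

key: order matters: swapping back(2) and strafe(right, 1) lands elsewhere
from: at (5,4), heading E
t=1 back(2) ⇒ at (3,4), heading E
t=2 back(2) ⇒ at (1,4), heading E
t=3 strafe(right, 1) ⇒ at (1,3), heading E
all 1000 alternatives checked — unique.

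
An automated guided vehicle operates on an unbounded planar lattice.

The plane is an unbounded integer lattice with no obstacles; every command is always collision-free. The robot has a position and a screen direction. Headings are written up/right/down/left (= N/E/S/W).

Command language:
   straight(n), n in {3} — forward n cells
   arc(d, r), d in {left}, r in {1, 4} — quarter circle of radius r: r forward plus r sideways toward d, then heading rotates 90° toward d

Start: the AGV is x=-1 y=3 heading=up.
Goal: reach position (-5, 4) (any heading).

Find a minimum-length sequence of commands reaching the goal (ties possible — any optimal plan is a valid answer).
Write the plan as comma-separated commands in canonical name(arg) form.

t0: x=-1 y=3 heading=up
[1] after arc(left, 1): x=-2 y=4 heading=left
[2] after straight(3): x=-5 y=4 heading=left
no 1-step plan works, so 2 is optimal.

arc(left, 1), straight(3)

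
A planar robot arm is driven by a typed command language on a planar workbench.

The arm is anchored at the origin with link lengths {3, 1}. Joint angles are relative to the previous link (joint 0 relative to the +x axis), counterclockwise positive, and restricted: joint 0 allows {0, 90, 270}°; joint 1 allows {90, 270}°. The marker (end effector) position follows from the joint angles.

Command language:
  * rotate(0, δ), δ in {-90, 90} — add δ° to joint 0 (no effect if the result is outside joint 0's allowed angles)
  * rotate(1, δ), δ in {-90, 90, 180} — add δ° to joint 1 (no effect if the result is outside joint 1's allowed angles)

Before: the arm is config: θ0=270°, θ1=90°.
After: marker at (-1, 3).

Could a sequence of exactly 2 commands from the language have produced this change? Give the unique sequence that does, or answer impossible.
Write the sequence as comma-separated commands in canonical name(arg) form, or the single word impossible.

rotate(0, 90), rotate(0, 90)

t0: config: θ0=270°, θ1=90°
[1] after rotate(0, 90): config: θ0=0°, θ1=90°
[2] after rotate(0, 90): config: θ0=90°, θ1=90°
no rival 2-sequence matches.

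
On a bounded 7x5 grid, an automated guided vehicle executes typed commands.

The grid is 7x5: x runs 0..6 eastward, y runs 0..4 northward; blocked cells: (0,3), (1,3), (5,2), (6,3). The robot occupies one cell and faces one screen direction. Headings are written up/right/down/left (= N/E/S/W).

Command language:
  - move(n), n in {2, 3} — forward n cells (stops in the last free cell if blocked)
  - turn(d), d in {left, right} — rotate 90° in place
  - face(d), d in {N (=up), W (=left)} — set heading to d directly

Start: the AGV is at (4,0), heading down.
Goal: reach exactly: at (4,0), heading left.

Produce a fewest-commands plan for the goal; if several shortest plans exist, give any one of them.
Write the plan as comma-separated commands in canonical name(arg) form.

face(W)

from: at (4,0), heading down
step 1 (face(W)): at (4,0), heading left
shorter routes all fall short; 1 is best.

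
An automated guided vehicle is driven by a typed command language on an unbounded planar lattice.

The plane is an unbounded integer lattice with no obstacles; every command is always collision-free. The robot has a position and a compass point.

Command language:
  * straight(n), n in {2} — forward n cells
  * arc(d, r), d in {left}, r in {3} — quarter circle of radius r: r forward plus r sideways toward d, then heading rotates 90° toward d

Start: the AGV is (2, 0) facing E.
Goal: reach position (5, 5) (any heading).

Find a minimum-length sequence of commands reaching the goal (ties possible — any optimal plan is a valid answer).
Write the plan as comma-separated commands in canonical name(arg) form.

arc(left, 3), straight(2)

start: (2, 0) facing E
1. arc(left, 3) → (5, 3) facing N
2. straight(2) → (5, 5) facing N
shorter routes all fall short; 2 is best.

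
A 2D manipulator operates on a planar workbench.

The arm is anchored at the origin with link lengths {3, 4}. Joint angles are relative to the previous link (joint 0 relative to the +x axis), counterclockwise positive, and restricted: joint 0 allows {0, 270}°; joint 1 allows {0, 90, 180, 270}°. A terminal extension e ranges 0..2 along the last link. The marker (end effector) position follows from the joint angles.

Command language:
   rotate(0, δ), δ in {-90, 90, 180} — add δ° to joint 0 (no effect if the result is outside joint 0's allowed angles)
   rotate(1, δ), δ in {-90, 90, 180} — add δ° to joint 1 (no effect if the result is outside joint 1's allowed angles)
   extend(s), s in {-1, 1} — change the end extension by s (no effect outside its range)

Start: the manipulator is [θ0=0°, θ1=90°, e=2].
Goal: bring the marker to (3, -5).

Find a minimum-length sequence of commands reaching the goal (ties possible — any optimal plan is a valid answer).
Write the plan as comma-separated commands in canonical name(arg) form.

from: [θ0=0°, θ1=90°, e=2]
1. rotate(1, 180) → [θ0=0°, θ1=270°, e=2]
2. extend(-1) → [θ0=0°, θ1=270°, e=1]
nothing shorter than 2 reaches the goal.

rotate(1, 180), extend(-1)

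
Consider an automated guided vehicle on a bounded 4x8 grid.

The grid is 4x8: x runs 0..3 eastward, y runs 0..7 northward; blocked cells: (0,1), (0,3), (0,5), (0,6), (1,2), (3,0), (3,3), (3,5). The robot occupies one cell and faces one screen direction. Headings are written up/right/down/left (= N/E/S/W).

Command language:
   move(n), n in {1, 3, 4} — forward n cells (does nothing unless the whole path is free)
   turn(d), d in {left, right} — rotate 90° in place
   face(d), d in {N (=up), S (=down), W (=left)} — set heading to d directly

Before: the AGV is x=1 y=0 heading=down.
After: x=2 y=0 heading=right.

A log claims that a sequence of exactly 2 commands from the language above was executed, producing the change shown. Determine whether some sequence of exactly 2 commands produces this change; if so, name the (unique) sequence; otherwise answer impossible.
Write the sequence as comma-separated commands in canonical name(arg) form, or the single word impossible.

turn(left), move(1)

key: order matters: swapping turn(left) and move(1) lands elsewhere
start: x=1 y=0 heading=down
t=1 turn(left) ⇒ x=1 y=0 heading=right
t=2 move(1) ⇒ x=2 y=0 heading=right
no other 2-command option fits: unique.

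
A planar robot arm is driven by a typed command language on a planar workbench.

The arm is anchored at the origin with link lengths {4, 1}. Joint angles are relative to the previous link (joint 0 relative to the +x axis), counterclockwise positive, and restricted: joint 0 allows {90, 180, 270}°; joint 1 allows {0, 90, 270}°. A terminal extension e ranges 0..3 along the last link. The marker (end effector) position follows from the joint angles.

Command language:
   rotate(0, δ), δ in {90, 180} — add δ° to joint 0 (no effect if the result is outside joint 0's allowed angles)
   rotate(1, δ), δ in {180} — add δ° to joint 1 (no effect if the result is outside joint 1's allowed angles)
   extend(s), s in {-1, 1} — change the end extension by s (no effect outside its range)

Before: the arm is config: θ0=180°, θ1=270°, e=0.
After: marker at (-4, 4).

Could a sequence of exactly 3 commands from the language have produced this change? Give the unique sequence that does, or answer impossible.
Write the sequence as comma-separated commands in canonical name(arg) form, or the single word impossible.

from: config: θ0=180°, θ1=270°, e=0
step 1 (extend(1)): config: θ0=180°, θ1=270°, e=1
step 2 (extend(1)): config: θ0=180°, θ1=270°, e=2
step 3 (extend(1)): config: θ0=180°, θ1=270°, e=3
all 125 alternatives checked — unique.

extend(1), extend(1), extend(1)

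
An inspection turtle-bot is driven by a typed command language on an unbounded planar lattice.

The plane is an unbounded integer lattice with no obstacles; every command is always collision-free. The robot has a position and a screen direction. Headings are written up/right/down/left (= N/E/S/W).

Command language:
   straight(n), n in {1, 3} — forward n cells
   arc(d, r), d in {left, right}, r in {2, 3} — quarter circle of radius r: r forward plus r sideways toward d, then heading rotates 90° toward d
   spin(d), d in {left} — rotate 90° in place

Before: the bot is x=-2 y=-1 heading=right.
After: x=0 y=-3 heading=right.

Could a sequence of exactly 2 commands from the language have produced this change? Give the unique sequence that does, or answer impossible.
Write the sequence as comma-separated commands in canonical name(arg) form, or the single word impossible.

key: running spin(left) before arc(right, 2) would end elsewhere — order is forced
start: x=-2 y=-1 heading=right
step 1 (arc(right, 2)): x=0 y=-3 heading=down
step 2 (spin(left)): x=0 y=-3 heading=right
no rival 2-sequence matches.

arc(right, 2), spin(left)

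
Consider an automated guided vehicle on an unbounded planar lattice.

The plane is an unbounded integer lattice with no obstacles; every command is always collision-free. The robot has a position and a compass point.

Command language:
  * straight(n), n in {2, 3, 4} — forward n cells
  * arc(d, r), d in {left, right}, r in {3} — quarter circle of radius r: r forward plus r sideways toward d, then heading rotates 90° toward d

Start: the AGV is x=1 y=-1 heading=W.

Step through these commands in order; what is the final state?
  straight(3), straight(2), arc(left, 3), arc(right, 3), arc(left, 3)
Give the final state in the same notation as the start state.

t0: x=1 y=-1 heading=W
[1] after straight(3): x=-2 y=-1 heading=W
[2] after straight(2): x=-4 y=-1 heading=W
[3] after arc(left, 3): x=-7 y=-4 heading=S
[4] after arc(right, 3): x=-10 y=-7 heading=W
[5] after arc(left, 3): x=-13 y=-10 heading=S

x=-13 y=-10 heading=S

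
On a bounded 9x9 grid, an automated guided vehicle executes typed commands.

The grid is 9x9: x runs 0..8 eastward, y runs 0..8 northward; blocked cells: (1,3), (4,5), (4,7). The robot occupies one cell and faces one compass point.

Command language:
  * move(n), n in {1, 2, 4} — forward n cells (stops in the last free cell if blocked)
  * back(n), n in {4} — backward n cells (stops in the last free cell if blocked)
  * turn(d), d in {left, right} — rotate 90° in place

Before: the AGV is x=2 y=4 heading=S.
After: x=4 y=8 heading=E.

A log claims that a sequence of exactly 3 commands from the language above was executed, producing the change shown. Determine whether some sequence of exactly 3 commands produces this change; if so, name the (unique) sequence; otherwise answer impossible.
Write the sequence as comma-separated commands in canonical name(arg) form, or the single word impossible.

back(4), turn(left), move(2)

key: order matters: swapping back(4) and move(2) lands elsewhere
from: x=2 y=4 heading=S
[1] after back(4): x=2 y=8 heading=S
[2] after turn(left): x=2 y=8 heading=E
[3] after move(2): x=4 y=8 heading=E
no other 3-command option fits: unique.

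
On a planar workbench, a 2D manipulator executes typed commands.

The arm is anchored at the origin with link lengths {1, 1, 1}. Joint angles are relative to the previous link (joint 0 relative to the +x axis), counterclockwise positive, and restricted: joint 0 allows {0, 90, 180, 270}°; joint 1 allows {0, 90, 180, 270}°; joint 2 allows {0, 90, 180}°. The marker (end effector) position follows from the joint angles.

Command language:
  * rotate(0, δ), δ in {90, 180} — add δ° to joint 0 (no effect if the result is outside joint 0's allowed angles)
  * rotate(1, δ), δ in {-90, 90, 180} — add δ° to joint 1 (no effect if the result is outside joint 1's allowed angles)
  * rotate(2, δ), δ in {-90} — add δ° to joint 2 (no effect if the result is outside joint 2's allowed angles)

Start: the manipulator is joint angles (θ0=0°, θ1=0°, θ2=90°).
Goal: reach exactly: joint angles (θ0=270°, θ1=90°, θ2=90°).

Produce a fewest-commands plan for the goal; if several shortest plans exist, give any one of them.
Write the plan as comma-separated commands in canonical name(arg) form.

rotate(0, 180), rotate(0, 90), rotate(1, 90)

initial: joint angles (θ0=0°, θ1=0°, θ2=90°)
[1] after rotate(0, 180): joint angles (θ0=180°, θ1=0°, θ2=90°)
[2] after rotate(0, 90): joint angles (θ0=270°, θ1=0°, θ2=90°)
[3] after rotate(1, 90): joint angles (θ0=270°, θ1=90°, θ2=90°)
minimal: 3 command(s), checked below 3.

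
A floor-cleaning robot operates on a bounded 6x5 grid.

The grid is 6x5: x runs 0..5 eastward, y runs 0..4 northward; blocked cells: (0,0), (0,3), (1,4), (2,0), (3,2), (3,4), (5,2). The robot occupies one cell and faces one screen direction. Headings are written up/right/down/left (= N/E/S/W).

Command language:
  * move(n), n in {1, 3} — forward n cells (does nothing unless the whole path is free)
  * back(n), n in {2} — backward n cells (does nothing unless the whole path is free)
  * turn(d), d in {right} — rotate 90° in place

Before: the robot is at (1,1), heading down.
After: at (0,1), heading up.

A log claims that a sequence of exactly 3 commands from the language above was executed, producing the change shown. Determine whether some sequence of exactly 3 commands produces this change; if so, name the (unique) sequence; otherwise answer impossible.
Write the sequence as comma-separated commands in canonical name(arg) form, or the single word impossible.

turn(right), move(1), turn(right)

key: position moved to (0,1) AND the heading swung to N — translation plus rotation needed
start: at (1,1), heading down
t=1 turn(right) ⇒ at (1,1), heading left
t=2 move(1) ⇒ at (0,1), heading left
t=3 turn(right) ⇒ at (0,1), heading up
uniquely the one of 64 3-step routes that fits.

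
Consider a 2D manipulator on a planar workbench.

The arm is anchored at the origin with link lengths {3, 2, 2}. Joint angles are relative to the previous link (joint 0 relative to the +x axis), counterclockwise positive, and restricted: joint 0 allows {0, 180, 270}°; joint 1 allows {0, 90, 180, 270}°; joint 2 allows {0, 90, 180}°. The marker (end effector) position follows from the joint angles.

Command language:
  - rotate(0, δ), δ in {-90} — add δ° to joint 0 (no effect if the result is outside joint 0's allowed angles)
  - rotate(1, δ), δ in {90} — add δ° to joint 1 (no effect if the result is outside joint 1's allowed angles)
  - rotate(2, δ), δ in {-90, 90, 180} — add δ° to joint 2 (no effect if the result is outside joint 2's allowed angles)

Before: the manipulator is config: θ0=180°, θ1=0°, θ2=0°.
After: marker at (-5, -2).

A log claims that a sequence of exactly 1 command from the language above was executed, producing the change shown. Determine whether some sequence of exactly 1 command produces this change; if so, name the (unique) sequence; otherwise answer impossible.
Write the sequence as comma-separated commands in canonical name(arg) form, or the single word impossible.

from: config: θ0=180°, θ1=0°, θ2=0°
step 1 (rotate(2, 90)): config: θ0=180°, θ1=0°, θ2=90°
no other 1-command option fits: unique.

rotate(2, 90)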